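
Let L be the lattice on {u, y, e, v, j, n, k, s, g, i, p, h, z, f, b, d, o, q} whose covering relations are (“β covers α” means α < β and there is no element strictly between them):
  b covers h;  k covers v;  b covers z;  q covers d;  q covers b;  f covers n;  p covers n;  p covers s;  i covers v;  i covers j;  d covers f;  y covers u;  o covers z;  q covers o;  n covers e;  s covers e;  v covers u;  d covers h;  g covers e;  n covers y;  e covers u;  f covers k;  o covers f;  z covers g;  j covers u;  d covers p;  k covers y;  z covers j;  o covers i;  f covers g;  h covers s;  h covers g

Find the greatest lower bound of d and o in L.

Common lower bounds of {d, o}: e, f, g, k, n, u, v, y.
The greatest among these is f.

f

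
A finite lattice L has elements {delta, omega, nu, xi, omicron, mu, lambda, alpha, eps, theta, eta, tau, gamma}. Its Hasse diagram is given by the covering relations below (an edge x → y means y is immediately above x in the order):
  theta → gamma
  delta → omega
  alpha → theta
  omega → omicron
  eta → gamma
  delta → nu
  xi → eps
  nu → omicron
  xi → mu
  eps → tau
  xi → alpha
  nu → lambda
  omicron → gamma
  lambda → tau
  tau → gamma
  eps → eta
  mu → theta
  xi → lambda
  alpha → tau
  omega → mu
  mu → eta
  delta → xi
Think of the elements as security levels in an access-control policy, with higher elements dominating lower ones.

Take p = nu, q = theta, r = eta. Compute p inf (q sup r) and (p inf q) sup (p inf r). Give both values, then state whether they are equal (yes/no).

nu; delta; no

q sup r = gamma, so p inf (q sup r) = nu inf gamma = nu.
p inf q = delta and p inf r = delta, so (p inf q) sup (p inf r) = delta sup delta = delta.
Equal: no.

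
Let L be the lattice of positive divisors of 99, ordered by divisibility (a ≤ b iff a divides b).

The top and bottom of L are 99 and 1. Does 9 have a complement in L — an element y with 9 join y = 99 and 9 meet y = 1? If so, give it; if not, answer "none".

11

Need y with 9 ∨ y = 99 and 9 ∧ y = 1.
Checking each element gives: 11.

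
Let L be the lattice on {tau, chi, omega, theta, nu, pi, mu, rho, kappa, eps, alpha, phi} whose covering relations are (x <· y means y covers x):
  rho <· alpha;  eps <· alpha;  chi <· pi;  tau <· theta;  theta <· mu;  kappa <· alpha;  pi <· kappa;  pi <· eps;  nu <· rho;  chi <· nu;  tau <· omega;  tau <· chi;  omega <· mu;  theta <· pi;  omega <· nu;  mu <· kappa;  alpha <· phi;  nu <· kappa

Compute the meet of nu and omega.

Common lower bounds of {nu, omega}: omega, tau.
The greatest among these is omega.

omega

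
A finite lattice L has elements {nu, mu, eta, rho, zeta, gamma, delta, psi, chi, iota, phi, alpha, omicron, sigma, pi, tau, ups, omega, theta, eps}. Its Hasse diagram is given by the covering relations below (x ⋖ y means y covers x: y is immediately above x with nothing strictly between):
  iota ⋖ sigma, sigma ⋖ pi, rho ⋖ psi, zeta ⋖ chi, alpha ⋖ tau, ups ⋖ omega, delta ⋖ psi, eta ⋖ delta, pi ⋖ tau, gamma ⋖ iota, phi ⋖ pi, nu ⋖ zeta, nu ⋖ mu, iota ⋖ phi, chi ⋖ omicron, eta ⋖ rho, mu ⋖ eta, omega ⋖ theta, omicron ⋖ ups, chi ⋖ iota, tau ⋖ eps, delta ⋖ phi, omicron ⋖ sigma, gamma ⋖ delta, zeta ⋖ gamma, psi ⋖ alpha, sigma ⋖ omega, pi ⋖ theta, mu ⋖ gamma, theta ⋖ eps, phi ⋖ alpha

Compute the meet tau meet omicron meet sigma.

omicron

Common lower bounds of {tau, omicron, sigma}: chi, nu, omicron, zeta.
The greatest among these is omicron.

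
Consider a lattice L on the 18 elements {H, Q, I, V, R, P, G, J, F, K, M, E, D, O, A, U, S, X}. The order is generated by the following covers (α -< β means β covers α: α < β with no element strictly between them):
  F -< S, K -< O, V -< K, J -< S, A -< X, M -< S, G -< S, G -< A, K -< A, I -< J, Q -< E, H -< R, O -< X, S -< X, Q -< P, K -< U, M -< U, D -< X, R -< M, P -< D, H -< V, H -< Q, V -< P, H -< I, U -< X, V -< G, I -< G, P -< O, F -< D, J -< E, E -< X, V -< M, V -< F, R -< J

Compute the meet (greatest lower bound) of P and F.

Common lower bounds of {P, F}: H, V.
The greatest among these is V.

V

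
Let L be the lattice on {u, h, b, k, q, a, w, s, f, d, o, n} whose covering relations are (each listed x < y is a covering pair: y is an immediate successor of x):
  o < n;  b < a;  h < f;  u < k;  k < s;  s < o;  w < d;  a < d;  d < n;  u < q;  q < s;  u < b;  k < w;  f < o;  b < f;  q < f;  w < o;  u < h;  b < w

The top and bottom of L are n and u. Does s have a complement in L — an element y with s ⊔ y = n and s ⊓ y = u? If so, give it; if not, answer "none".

Need y with s ∨ y = n and s ∧ y = u.
Checking each element gives: a.

a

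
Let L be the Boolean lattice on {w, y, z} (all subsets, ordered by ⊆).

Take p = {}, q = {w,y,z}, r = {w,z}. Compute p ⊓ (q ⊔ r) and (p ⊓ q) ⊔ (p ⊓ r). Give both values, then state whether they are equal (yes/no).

{}; {}; yes

q ⊔ r = {w,y,z}, so p ⊓ (q ⊔ r) = {} ⊓ {w,y,z} = {}.
p ⊓ q = {} and p ⊓ r = {}, so (p ⊓ q) ⊔ (p ⊓ r) = {} ⊔ {} = {}.
Equal: yes.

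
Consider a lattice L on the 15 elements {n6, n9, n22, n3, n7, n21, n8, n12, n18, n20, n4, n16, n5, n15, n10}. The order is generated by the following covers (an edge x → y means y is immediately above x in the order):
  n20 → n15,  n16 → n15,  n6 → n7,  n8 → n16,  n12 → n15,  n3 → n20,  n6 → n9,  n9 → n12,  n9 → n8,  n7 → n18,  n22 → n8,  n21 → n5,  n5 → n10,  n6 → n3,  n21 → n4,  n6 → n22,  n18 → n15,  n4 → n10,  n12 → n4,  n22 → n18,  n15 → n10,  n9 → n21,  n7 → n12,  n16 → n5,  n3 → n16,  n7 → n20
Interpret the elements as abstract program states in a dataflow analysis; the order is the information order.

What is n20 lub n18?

Common upper bounds of {n20, n18}: n10, n15.
The least among these is n15.

n15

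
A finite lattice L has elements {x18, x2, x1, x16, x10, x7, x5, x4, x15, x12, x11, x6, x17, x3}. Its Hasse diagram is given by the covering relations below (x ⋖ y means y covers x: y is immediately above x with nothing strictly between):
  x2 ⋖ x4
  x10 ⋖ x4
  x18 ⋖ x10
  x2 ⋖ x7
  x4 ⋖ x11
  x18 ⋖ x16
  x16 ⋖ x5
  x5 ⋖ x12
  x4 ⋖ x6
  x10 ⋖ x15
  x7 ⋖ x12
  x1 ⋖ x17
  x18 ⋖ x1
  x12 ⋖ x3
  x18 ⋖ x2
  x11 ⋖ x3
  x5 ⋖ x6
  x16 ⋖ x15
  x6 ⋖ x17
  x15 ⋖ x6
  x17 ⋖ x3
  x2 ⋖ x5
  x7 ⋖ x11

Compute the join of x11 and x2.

Common upper bounds of {x11, x2}: x11, x3.
The least among these is x11.

x11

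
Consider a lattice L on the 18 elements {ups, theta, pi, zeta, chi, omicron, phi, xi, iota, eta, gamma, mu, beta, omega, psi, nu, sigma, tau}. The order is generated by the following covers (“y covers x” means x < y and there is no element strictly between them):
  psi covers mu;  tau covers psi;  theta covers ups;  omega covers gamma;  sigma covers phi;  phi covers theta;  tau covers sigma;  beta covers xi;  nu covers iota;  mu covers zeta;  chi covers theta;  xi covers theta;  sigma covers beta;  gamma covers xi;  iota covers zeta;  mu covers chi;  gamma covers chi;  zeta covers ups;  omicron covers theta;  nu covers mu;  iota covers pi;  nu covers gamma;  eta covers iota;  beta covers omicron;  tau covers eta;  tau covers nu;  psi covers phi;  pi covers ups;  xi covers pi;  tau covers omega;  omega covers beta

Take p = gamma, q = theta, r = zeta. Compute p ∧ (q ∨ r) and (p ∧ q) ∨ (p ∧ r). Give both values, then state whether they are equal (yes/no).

chi; theta; no

q ∨ r = mu, so p ∧ (q ∨ r) = gamma ∧ mu = chi.
p ∧ q = theta and p ∧ r = ups, so (p ∧ q) ∨ (p ∧ r) = theta ∨ ups = theta.
Equal: no.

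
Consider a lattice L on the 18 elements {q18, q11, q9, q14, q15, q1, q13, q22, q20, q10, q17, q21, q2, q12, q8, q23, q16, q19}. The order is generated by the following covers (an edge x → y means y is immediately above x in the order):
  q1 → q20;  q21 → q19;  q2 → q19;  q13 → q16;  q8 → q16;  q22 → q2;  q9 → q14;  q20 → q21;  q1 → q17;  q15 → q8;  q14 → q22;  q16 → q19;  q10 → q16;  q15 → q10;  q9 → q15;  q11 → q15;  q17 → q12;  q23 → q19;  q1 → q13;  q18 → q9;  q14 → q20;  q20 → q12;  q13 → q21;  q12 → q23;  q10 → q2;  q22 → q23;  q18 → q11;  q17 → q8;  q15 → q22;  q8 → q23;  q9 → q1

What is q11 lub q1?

q8

Common upper bounds of {q11, q1}: q16, q19, q23, q8.
The least among these is q8.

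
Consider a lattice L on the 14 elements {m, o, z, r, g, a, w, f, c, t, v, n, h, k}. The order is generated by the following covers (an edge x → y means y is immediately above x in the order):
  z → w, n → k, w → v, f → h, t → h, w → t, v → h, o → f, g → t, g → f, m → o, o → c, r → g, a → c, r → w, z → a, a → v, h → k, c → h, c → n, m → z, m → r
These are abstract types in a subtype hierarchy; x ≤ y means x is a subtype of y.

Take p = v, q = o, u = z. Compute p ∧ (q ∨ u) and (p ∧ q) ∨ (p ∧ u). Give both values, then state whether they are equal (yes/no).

q ∨ u = c, so p ∧ (q ∨ u) = v ∧ c = a.
p ∧ q = m and p ∧ u = z, so (p ∧ q) ∨ (p ∧ u) = m ∨ z = z.
Equal: no.

a; z; no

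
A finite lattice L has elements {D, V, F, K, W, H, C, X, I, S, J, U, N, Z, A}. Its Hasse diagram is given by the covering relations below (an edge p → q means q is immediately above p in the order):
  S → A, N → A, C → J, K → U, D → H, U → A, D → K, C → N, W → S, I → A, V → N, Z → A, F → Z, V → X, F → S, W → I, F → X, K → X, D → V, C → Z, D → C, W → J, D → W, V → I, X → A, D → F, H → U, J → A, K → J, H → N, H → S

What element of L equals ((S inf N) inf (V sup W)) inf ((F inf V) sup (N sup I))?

S ∧ N = H
V ∨ W = I
H ∧ I = D
F ∧ V = D
N ∨ I = A
D ∨ A = A
D ∧ A = D

D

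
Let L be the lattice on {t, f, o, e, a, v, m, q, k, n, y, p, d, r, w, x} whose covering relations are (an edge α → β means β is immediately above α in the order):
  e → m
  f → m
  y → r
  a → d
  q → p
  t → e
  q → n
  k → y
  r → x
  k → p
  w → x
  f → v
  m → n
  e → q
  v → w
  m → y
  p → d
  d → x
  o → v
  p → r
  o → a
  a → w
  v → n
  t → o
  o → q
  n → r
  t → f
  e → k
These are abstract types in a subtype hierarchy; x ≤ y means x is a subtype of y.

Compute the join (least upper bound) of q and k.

p

Common upper bounds of {q, k}: d, p, r, x.
The least among these is p.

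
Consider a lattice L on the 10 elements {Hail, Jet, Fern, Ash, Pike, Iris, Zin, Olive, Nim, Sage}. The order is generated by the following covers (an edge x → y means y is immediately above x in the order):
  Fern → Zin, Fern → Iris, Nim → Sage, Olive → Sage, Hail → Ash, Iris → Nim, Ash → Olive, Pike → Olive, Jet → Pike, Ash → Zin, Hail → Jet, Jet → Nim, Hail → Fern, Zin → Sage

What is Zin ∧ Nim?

Fern

Common lower bounds of {Zin, Nim}: Fern, Hail.
The greatest among these is Fern.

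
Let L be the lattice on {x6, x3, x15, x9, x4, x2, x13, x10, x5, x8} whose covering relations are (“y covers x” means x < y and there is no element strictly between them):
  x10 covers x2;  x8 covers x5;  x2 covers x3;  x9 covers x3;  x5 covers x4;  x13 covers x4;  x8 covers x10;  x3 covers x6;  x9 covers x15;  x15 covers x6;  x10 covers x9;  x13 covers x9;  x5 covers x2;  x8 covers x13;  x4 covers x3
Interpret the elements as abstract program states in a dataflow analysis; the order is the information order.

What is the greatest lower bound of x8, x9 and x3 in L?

Common lower bounds of {x8, x9, x3}: x3, x6.
The greatest among these is x3.

x3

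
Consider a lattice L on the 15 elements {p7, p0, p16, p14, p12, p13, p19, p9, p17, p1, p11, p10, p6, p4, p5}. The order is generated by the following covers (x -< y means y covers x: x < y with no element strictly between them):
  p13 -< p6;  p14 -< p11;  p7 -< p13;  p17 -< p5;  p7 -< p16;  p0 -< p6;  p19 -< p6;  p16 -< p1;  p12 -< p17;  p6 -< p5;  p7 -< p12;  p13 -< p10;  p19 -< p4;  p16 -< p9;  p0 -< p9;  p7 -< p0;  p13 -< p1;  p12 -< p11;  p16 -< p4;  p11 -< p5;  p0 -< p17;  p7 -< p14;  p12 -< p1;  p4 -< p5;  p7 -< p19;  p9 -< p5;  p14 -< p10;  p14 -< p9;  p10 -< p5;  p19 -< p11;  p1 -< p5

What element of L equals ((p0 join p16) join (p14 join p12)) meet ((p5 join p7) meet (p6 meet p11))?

p19

p0 ∨ p16 = p9
p14 ∨ p12 = p11
p9 ∨ p11 = p5
p5 ∨ p7 = p5
p6 ∧ p11 = p19
p5 ∧ p19 = p19
p5 ∧ p19 = p19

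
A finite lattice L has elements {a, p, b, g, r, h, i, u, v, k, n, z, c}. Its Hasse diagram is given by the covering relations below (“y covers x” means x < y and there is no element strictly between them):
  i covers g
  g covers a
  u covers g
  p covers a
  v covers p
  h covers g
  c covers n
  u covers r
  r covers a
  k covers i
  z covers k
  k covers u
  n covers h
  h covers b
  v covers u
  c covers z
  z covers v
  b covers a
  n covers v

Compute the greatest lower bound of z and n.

Common lower bounds of {z, n}: a, g, p, r, u, v.
The greatest among these is v.

v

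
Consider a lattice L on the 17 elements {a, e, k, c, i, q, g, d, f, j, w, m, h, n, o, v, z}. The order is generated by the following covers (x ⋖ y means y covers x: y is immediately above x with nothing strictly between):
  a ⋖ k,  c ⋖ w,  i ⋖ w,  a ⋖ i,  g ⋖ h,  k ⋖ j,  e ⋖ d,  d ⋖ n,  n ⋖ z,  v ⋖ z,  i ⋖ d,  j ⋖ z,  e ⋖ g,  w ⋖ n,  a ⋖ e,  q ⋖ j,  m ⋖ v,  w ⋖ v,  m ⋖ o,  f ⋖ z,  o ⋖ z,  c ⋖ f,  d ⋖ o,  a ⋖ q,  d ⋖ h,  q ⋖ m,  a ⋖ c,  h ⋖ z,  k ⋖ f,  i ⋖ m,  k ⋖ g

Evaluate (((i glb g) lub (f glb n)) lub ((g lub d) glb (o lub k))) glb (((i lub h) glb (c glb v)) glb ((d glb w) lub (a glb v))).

i ∧ g = a
f ∧ n = c
a ∨ c = c
g ∨ d = h
o ∨ k = z
h ∧ z = h
c ∨ h = z
i ∨ h = h
c ∧ v = c
h ∧ c = a
d ∧ w = i
a ∧ v = a
i ∨ a = i
a ∧ i = a
z ∧ a = a

a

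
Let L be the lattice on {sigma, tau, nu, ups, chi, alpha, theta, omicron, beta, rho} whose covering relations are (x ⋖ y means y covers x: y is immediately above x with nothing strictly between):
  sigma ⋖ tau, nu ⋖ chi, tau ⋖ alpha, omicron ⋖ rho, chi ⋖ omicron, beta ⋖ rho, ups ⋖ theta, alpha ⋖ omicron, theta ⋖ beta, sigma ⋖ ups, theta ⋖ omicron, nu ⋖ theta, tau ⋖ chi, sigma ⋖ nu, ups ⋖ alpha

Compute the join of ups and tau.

alpha

Common upper bounds of {ups, tau}: alpha, omicron, rho.
The least among these is alpha.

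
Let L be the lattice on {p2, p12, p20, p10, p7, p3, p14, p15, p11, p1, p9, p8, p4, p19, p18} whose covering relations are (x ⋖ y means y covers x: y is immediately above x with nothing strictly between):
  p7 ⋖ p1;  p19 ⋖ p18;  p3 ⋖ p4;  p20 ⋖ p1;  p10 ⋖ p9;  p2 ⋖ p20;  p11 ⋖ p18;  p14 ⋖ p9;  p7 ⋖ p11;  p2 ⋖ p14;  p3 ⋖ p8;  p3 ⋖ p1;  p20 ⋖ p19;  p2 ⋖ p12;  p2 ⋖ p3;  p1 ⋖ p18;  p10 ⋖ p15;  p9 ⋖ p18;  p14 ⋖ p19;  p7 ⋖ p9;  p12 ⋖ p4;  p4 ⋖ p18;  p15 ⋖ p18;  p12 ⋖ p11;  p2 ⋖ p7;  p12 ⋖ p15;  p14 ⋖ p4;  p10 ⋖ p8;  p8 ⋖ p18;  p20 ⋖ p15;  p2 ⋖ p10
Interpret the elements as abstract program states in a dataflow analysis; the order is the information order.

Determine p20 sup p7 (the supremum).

p1

Common upper bounds of {p20, p7}: p1, p18.
The least among these is p1.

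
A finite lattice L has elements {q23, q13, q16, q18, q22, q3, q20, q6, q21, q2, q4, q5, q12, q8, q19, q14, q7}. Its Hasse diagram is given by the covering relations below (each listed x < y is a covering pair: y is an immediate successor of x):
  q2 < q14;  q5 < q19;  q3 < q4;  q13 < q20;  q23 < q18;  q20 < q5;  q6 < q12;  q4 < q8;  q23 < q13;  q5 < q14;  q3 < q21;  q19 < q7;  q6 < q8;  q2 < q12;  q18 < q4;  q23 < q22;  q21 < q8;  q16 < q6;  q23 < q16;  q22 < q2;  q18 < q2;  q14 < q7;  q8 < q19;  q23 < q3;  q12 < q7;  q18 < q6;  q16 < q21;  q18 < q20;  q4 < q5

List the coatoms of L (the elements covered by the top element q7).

The coatoms are exactly the elements covered by q7: q12, q14, q19.

q12, q14, q19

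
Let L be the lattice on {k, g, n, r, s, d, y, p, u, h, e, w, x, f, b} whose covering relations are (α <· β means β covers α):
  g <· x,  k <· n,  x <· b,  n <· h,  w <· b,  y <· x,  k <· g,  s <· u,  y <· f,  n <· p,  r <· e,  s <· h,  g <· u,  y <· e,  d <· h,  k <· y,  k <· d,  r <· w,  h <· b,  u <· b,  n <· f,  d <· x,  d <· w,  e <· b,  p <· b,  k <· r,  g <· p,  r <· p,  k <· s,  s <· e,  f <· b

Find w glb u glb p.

k

Common lower bounds of {w, u, p}: k.
The greatest among these is k.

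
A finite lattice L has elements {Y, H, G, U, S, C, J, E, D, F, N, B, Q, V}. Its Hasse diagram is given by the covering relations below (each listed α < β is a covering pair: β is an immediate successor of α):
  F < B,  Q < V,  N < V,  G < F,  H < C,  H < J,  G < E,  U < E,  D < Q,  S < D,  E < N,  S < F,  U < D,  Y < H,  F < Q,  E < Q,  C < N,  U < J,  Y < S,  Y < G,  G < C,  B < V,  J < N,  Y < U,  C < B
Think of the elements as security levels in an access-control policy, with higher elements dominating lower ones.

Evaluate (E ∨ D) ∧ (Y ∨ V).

E ∨ D = Q
Y ∨ V = V
Q ∧ V = Q

Q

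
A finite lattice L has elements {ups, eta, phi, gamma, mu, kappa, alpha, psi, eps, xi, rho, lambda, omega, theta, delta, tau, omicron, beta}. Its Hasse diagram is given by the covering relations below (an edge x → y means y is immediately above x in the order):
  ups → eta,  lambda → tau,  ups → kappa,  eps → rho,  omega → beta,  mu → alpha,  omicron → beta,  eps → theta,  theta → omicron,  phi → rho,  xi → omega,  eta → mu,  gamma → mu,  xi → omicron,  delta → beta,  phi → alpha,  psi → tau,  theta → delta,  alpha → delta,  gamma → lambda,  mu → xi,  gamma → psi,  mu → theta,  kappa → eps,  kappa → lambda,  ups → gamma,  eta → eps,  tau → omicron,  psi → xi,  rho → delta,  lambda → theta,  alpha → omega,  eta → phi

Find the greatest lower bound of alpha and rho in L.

Common lower bounds of {alpha, rho}: eta, phi, ups.
The greatest among these is phi.

phi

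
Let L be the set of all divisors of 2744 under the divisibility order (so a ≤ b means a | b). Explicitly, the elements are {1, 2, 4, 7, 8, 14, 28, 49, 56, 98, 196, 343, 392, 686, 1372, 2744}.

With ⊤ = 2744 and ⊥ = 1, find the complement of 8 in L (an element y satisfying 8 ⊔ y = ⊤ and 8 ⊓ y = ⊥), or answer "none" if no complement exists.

Need y with 8 ∨ y = 2744 and 8 ∧ y = 1.
Checking each element gives: 343.

343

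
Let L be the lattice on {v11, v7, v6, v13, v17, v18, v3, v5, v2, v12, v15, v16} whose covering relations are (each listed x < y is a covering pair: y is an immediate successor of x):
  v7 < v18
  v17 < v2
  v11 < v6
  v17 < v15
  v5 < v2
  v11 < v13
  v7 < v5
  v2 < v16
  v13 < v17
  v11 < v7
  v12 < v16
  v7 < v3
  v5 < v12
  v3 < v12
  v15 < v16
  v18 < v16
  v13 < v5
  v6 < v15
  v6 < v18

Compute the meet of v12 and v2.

Common lower bounds of {v12, v2}: v11, v13, v5, v7.
The greatest among these is v5.

v5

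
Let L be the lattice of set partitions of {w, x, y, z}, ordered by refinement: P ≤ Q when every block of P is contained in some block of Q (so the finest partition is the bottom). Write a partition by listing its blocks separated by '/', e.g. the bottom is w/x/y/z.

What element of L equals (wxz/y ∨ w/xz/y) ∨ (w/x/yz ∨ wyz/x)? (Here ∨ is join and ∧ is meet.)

wxz/y ∨ w/xz/y = wxz/y
w/x/yz ∨ wyz/x = wyz/x
wxz/y ∨ wyz/x = wxyz

wxyz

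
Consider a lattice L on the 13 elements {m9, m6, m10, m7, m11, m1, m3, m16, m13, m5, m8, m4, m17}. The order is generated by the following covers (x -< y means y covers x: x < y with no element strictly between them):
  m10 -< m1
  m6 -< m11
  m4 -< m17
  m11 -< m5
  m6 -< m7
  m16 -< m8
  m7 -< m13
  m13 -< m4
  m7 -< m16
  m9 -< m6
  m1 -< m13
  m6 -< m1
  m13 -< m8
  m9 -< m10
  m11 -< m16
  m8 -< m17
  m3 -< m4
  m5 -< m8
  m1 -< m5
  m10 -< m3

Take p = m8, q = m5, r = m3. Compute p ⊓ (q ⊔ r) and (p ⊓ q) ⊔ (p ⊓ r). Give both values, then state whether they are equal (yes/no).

q ⊔ r = m17, so p ⊓ (q ⊔ r) = m8 ⊓ m17 = m8.
p ⊓ q = m5 and p ⊓ r = m10, so (p ⊓ q) ⊔ (p ⊓ r) = m5 ⊔ m10 = m5.
Equal: no.

m8; m5; no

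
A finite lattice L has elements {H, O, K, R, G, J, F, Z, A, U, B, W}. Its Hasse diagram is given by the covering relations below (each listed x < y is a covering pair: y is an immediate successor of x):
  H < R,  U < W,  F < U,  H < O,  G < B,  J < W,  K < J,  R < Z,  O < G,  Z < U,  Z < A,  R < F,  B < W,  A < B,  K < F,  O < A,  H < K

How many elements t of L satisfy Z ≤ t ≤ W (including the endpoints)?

5

The interval [Z, W] = {A, B, U, W, Z}, which has 5 elements.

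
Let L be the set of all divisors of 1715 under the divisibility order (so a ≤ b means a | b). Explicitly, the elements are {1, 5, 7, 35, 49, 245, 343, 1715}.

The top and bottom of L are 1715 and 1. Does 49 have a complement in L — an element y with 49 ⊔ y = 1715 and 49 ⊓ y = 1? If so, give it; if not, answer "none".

For every candidate y, either 49 ∨ y ≠ 1715 or 49 ∧ y ≠ 1; no complement exists.

none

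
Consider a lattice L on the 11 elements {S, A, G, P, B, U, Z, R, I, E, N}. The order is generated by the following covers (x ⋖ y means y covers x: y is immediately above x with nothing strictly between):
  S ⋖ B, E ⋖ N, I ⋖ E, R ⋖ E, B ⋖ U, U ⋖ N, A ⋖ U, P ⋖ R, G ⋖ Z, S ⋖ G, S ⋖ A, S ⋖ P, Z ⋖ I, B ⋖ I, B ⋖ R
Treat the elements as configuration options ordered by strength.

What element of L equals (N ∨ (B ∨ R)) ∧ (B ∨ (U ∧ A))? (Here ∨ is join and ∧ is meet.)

U

B ∨ R = R
N ∨ R = N
U ∧ A = A
B ∨ A = U
N ∧ U = U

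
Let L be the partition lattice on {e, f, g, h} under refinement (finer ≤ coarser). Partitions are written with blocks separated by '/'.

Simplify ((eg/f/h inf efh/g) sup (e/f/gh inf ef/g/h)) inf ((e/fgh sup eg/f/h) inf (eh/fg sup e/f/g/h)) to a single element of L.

eg/f/h ∧ efh/g = e/f/g/h
e/f/gh ∧ ef/g/h = e/f/g/h
e/f/g/h ∨ e/f/g/h = e/f/g/h
e/fgh ∨ eg/f/h = efgh
eh/fg ∨ e/f/g/h = eh/fg
efgh ∧ eh/fg = eh/fg
e/f/g/h ∧ eh/fg = e/f/g/h

e/f/g/h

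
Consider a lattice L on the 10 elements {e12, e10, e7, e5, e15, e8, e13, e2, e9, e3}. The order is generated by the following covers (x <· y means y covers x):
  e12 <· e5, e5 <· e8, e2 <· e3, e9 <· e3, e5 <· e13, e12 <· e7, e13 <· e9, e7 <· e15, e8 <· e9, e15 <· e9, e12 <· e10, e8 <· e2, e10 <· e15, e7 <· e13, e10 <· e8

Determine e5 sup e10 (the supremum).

Common upper bounds of {e5, e10}: e2, e3, e8, e9.
The least among these is e8.

e8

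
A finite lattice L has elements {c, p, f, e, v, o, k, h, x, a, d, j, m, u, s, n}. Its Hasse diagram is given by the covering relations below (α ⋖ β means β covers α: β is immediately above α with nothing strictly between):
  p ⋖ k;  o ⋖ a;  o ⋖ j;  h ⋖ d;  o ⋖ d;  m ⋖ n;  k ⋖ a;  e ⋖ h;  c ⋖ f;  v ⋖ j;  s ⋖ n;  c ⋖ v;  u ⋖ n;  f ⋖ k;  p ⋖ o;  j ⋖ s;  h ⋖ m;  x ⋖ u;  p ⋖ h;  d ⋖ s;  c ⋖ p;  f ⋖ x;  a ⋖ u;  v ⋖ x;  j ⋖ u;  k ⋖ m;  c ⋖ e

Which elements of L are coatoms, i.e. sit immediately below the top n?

m, s, u

The coatoms are exactly the elements covered by n: m, s, u.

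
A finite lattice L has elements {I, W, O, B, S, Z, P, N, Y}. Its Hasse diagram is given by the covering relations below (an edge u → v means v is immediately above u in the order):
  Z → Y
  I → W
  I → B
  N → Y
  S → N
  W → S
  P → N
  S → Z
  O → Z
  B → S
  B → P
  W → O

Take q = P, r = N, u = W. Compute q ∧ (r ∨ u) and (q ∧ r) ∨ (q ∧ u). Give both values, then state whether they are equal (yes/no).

P; P; yes

r ∨ u = N, so q ∧ (r ∨ u) = P ∧ N = P.
q ∧ r = P and q ∧ u = I, so (q ∧ r) ∨ (q ∧ u) = P ∨ I = P.
Equal: yes.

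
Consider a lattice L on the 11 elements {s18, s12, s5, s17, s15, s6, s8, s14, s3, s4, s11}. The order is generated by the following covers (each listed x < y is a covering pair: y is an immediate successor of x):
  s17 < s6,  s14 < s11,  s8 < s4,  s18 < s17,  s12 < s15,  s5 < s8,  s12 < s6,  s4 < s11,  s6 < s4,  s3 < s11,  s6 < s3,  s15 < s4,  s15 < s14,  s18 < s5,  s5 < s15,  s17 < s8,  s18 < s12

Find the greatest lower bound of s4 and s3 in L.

s6

Common lower bounds of {s4, s3}: s12, s17, s18, s6.
The greatest among these is s6.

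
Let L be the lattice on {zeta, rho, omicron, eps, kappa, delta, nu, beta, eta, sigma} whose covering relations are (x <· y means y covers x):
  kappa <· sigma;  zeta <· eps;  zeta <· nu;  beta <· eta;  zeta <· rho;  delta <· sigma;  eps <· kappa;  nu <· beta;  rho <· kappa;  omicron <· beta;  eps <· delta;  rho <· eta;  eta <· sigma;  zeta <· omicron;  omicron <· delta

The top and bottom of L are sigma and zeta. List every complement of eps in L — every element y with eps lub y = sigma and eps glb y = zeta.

beta, eta, nu

Need y with eps ∨ y = sigma and eps ∧ y = zeta.
Checking each element gives: beta, eta, nu.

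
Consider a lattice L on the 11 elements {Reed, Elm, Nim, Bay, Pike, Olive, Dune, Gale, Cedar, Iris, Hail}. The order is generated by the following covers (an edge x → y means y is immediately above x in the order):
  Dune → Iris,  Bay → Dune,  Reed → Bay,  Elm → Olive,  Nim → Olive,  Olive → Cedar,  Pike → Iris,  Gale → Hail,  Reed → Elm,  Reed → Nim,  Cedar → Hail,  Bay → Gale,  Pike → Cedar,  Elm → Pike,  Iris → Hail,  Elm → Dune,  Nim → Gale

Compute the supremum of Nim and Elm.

Olive

Common upper bounds of {Nim, Elm}: Cedar, Hail, Olive.
The least among these is Olive.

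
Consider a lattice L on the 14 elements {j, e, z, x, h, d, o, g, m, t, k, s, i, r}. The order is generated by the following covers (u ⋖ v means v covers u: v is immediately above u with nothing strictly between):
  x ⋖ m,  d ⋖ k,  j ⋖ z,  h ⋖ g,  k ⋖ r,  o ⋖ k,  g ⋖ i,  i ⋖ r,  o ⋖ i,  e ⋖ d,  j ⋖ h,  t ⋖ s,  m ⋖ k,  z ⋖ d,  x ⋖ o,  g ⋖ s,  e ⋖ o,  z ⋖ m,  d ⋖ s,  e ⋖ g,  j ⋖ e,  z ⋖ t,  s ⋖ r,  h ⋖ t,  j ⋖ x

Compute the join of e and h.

g

Common upper bounds of {e, h}: g, i, r, s.
The least among these is g.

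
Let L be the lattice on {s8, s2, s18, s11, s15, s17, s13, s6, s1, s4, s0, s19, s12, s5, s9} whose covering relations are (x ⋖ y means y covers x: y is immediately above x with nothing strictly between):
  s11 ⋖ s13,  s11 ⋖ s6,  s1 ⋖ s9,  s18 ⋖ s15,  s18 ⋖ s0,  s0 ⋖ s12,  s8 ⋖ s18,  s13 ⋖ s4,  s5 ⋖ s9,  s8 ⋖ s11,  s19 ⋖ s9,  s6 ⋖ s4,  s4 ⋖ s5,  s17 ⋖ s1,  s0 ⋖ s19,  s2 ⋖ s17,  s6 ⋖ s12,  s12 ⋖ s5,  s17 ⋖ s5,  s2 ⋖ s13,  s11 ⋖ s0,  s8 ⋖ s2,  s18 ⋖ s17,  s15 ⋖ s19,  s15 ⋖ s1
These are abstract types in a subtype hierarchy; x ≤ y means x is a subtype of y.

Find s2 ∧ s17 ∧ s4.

s2

Common lower bounds of {s2, s17, s4}: s2, s8.
The greatest among these is s2.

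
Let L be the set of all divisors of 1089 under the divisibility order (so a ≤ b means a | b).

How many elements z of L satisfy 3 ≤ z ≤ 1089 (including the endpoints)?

6

The interval [3, 1089] = {1089, 3, 33, 363, 9, 99}, which has 6 elements.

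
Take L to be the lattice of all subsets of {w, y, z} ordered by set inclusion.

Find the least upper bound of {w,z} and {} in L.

Under ⊆, join is union: {w,z} ∪ {} = {w,z}.

{w,z}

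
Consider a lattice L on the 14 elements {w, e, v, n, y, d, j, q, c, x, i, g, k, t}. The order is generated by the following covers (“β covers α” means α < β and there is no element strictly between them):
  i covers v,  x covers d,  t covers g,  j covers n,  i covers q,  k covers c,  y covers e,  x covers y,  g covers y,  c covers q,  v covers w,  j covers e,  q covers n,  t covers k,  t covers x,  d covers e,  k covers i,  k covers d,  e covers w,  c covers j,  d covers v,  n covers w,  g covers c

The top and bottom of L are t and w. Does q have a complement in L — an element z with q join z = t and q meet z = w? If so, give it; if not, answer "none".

Need z with q ∨ z = t and q ∧ z = w.
Checking each element gives: x.

x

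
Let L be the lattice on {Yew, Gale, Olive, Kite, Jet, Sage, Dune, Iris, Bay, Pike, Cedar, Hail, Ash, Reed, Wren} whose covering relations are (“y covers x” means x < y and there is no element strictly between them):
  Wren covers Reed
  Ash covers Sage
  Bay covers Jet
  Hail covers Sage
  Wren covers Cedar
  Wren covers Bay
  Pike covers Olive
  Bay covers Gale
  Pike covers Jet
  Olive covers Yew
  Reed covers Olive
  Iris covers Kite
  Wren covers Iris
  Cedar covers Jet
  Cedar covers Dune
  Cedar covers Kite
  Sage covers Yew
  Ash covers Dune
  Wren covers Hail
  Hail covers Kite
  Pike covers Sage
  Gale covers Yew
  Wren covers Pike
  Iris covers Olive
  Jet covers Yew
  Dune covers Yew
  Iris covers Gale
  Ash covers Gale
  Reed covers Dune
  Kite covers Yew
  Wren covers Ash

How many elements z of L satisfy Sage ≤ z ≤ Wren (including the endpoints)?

The interval [Sage, Wren] = {Ash, Hail, Pike, Sage, Wren}, which has 5 elements.

5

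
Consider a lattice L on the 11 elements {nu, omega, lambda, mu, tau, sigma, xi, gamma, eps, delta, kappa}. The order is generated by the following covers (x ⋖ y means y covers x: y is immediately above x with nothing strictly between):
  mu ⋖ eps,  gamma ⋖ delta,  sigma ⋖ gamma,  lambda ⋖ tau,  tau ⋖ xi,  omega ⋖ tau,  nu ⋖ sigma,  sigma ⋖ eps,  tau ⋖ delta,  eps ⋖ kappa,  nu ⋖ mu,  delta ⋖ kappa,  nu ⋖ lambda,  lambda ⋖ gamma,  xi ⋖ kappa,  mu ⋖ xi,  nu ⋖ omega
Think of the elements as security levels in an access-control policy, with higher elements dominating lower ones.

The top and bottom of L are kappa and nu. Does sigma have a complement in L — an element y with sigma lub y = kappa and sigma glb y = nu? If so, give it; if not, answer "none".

xi

Need y with sigma ∨ y = kappa and sigma ∧ y = nu.
Checking each element gives: xi.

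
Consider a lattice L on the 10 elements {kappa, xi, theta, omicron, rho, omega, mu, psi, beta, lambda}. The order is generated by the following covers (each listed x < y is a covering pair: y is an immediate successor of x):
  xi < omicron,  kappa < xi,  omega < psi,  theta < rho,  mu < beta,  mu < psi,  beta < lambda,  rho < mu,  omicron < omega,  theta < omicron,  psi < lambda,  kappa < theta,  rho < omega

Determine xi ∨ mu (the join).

Common upper bounds of {xi, mu}: lambda, psi.
The least among these is psi.

psi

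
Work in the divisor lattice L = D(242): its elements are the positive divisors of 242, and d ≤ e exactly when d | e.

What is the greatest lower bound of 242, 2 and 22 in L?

2

In the divisibility order, the meet is the greatest common divisor: gcd(242, 2, 22) = 2.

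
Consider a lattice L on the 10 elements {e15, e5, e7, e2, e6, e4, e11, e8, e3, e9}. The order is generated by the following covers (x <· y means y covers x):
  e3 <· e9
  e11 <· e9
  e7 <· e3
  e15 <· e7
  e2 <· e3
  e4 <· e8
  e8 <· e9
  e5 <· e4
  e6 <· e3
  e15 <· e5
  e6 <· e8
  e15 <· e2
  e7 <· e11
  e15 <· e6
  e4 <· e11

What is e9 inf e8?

Common lower bounds of {e9, e8}: e15, e4, e5, e6, e8.
The greatest among these is e8.

e8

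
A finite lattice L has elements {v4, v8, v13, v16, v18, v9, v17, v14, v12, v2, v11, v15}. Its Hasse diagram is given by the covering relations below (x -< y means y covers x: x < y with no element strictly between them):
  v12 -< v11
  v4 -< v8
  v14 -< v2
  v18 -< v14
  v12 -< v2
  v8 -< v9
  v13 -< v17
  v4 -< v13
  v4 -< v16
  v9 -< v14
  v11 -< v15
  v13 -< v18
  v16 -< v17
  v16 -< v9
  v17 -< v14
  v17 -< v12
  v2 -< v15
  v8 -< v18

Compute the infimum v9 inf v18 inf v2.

Common lower bounds of {v9, v18, v2}: v4, v8.
The greatest among these is v8.

v8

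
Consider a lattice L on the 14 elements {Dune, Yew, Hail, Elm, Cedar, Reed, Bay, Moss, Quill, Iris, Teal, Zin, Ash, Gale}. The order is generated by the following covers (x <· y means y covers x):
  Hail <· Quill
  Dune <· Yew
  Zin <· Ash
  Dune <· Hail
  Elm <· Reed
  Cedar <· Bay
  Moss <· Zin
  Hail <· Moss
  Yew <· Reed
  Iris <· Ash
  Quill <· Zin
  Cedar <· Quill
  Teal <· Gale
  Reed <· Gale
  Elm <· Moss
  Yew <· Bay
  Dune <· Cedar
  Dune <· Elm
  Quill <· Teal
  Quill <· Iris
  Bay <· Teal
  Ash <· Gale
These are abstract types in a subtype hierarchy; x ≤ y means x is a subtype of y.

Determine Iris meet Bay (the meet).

Common lower bounds of {Iris, Bay}: Cedar, Dune.
The greatest among these is Cedar.

Cedar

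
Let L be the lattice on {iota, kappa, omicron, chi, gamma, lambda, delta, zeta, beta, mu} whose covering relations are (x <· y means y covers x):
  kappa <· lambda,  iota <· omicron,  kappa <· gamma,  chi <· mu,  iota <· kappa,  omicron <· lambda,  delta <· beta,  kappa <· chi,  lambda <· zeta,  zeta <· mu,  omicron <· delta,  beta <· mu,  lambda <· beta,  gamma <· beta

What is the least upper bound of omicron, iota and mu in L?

mu

Common upper bounds of {omicron, iota, mu}: mu.
The least among these is mu.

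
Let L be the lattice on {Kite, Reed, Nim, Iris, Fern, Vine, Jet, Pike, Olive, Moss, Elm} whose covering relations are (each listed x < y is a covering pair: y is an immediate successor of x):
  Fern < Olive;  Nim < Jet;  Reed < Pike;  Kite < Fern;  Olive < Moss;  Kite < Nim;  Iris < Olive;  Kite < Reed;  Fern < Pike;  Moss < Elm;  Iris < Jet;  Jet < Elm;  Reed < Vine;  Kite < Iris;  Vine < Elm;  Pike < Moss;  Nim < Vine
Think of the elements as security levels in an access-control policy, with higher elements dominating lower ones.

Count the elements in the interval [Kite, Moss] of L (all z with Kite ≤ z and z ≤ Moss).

7

The interval [Kite, Moss] = {Fern, Iris, Kite, Moss, Olive, Pike, Reed}, which has 7 elements.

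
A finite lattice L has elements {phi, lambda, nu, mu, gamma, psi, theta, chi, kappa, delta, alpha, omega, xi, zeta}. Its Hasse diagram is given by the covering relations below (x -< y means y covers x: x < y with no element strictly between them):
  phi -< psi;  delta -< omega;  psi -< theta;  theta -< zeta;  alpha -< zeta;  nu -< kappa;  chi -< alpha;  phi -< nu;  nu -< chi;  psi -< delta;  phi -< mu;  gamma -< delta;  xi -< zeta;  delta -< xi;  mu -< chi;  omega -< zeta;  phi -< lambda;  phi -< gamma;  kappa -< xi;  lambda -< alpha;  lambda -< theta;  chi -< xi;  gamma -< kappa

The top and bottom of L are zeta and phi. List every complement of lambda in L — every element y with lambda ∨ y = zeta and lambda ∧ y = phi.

Need y with lambda ∨ y = zeta and lambda ∧ y = phi.
Checking each element gives: delta, gamma, kappa, omega, xi.

delta, gamma, kappa, omega, xi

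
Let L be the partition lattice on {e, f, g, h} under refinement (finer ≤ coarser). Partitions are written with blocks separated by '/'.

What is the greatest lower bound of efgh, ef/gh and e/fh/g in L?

e/f/g/h

The meet (common refinement) of efgh, ef/gh, e/fh/g intersects blocks pairwise, giving e/f/g/h.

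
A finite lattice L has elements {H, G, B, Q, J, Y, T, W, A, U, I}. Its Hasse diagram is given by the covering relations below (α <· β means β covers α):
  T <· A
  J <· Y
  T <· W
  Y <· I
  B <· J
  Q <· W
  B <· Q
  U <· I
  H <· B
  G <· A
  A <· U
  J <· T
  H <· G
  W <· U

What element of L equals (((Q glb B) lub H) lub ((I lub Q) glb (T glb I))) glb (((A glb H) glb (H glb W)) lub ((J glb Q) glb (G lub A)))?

B

Q ∧ B = B
B ∨ H = B
I ∨ Q = I
T ∧ I = T
I ∧ T = T
B ∨ T = T
A ∧ H = H
H ∧ W = H
H ∧ H = H
J ∧ Q = B
G ∨ A = A
B ∧ A = B
H ∨ B = B
T ∧ B = B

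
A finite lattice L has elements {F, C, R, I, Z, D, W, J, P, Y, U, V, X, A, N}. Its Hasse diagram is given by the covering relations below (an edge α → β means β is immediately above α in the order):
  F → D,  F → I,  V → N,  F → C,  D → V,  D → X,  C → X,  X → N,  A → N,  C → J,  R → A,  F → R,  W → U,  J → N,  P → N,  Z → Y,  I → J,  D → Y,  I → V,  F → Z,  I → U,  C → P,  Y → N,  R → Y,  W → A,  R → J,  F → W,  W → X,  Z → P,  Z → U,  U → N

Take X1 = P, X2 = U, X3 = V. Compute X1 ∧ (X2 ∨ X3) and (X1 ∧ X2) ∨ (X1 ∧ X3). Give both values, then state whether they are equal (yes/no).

P; Z; no

X2 ∨ X3 = N, so X1 ∧ (X2 ∨ X3) = P ∧ N = P.
X1 ∧ X2 = Z and X1 ∧ X3 = F, so (X1 ∧ X2) ∨ (X1 ∧ X3) = Z ∨ F = Z.
Equal: no.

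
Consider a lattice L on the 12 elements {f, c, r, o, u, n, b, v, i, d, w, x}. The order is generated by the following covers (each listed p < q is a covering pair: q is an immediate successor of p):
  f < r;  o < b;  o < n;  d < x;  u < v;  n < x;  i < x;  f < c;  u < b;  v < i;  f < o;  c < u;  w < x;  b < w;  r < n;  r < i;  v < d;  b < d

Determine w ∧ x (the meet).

w

Common lower bounds of {w, x}: b, c, f, o, u, w.
The greatest among these is w.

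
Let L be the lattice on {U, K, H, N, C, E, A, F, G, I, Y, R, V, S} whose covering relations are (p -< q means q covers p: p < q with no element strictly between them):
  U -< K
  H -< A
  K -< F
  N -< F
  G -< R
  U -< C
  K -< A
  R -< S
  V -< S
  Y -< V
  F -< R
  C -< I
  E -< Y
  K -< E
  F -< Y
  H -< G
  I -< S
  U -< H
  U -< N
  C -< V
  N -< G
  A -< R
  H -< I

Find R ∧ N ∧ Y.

N

Common lower bounds of {R, N, Y}: N, U.
The greatest among these is N.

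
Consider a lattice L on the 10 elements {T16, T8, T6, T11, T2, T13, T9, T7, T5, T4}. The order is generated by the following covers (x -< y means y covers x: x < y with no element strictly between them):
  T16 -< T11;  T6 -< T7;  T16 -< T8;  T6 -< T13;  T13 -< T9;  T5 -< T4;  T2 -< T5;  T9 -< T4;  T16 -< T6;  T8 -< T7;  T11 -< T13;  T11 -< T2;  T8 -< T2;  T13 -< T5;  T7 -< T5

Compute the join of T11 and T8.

Common upper bounds of {T11, T8}: T2, T4, T5.
The least among these is T2.

T2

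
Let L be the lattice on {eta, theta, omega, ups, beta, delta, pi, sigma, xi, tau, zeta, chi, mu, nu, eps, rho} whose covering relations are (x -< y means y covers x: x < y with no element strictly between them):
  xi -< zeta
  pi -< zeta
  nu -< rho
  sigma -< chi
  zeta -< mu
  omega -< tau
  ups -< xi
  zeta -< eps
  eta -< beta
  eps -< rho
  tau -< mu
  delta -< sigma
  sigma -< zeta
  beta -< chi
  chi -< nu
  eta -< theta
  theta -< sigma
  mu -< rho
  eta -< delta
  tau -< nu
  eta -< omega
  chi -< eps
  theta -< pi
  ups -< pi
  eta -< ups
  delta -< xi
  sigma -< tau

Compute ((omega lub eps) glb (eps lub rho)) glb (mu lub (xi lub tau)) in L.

omega ∨ eps = rho
eps ∨ rho = rho
rho ∧ rho = rho
xi ∨ tau = mu
mu ∨ mu = mu
rho ∧ mu = mu

mu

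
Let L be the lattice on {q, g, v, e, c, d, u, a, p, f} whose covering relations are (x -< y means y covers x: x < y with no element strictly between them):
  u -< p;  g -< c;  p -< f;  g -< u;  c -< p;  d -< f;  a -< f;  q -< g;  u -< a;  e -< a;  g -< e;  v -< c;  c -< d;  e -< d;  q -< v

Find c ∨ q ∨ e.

Common upper bounds of {c, q, e}: d, f.
The least among these is d.

d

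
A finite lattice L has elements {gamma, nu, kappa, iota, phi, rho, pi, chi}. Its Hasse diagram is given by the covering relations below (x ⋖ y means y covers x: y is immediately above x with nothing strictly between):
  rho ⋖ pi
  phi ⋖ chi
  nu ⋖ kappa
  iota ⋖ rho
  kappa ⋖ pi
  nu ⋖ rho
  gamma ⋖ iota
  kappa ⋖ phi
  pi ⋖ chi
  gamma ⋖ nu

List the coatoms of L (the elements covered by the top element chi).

The coatoms are exactly the elements covered by chi: phi, pi.

phi, pi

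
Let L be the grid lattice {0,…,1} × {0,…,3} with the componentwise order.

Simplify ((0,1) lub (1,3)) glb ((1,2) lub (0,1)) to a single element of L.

(1,2)

(0,1) ∨ (1,3) = (1,3)
(1,2) ∨ (0,1) = (1,2)
(1,3) ∧ (1,2) = (1,2)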